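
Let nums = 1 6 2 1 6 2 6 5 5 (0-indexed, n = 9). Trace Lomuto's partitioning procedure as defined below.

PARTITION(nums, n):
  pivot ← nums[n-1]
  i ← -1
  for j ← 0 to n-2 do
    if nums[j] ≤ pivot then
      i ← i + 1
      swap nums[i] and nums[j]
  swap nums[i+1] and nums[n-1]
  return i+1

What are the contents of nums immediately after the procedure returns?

1 2 1 2 5 5 6 6 6

pivot = nums[8] = 5; i = -1
j=0: nums[0]=1 ≤ 5 → i=0, swap nums[0],nums[0] (no change) → 1 6 2 1 6 2 6 5 5
j=1: nums[1]=6 > 5 → no swap
j=2: nums[2]=2 ≤ 5 → i=1, swap nums[1],nums[2] → 1 2 6 1 6 2 6 5 5
j=3: nums[3]=1 ≤ 5 → i=2, swap nums[2],nums[3] → 1 2 1 6 6 2 6 5 5
j=4: nums[4]=6 > 5 → no swap
j=5: nums[5]=2 ≤ 5 → i=3, swap nums[3],nums[5] → 1 2 1 2 6 6 6 5 5
j=6: nums[6]=6 > 5 → no swap
j=7: nums[7]=5 ≤ 5 → i=4, swap nums[4],nums[7] → 1 2 1 2 5 6 6 6 5
final swap nums[5],nums[8] → 1 2 1 2 5 5 6 6 6; return 5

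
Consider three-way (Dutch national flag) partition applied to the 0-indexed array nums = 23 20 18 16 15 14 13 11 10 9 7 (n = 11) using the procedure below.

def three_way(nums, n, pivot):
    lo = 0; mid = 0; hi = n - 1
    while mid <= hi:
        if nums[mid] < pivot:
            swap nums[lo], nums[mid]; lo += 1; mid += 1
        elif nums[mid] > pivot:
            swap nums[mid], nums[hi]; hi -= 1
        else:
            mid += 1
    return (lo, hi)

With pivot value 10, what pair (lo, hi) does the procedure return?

(2, 2)

pivot = 10; lo=0, mid=0, hi=10
nums[mid]=23>10: swap nums[0],nums[10]; hi=9 → 7 20 18 16 15 14 13 11 10 9 23
nums[mid]=7<10: swap nums[0],nums[0]; lo=1,mid=1 → 7 20 18 16 15 14 13 11 10 9 23
nums[mid]=20>10: swap nums[1],nums[9]; hi=8 → 7 9 18 16 15 14 13 11 10 20 23
nums[mid]=9<10: swap nums[1],nums[1]; lo=2,mid=2 → 7 9 18 16 15 14 13 11 10 20 23
nums[mid]=18>10: swap nums[2],nums[8]; hi=7 → 7 9 10 16 15 14 13 11 18 20 23
nums[mid]=10=10: mid=3
nums[mid]=16>10: swap nums[3],nums[7]; hi=6 → 7 9 10 11 15 14 13 16 18 20 23
nums[mid]=11>10: swap nums[3],nums[6]; hi=5 → 7 9 10 13 15 14 11 16 18 20 23
nums[mid]=13>10: swap nums[3],nums[5]; hi=4 → 7 9 10 14 15 13 11 16 18 20 23
nums[mid]=14>10: swap nums[3],nums[4]; hi=3 → 7 9 10 15 14 13 11 16 18 20 23
nums[mid]=15>10: swap nums[3],nums[3]; hi=2 → 7 9 10 15 14 13 11 16 18 20 23
end: lo=2, hi=2; nums = 7 9 10 15 14 13 11 16 18 20 23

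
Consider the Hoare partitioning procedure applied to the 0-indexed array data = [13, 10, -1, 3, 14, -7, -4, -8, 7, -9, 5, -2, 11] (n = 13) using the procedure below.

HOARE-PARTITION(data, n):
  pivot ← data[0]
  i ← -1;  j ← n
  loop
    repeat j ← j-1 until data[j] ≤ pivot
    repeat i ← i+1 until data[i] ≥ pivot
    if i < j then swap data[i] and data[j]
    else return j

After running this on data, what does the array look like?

pivot = data[0] = 13; i = -1, j = 13
j→12 (data[12]=11≤13), i→0 (data[0]=13≥13); i<j, swap → [11, 10, -1, 3, 14, -7, -4, -8, 7, -9, 5, -2, 13]
j→11 (data[11]=-2≤13), i→4 (data[4]=14≥13); i<j, swap → [11, 10, -1, 3, -2, -7, -4, -8, 7, -9, 5, 14, 13]
j→10, i→11; i≥j, return j=10. data = [11, 10, -1, 3, -2, -7, -4, -8, 7, -9, 5, 14, 13]

[11, 10, -1, 3, -2, -7, -4, -8, 7, -9, 5, 14, 13]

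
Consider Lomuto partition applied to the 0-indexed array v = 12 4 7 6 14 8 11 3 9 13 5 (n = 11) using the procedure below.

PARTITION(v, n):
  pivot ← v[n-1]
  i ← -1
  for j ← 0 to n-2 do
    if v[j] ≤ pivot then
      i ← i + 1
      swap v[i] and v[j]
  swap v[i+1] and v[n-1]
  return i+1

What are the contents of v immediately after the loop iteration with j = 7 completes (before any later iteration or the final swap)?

4 3 7 6 14 8 11 12 9 13 5

pivot = v[10] = 5; i = -1
j=0: v[0]=12 > 5 → no swap
j=1: v[1]=4 ≤ 5 → i=0, swap v[0],v[1] → 4 12 7 6 14 8 11 3 9 13 5
j=2: v[2]=7 > 5 → no swap
j=3: v[3]=6 > 5 → no swap
j=4: v[4]=14 > 5 → no swap
j=5: v[5]=8 > 5 → no swap
j=6: v[6]=11 > 5 → no swap
j=7: v[7]=3 ≤ 5 → i=1, swap v[1],v[7] → 4 3 7 6 14 8 11 12 9 13 5
(after j=7) v = 4 3 7 6 14 8 11 12 9 13 5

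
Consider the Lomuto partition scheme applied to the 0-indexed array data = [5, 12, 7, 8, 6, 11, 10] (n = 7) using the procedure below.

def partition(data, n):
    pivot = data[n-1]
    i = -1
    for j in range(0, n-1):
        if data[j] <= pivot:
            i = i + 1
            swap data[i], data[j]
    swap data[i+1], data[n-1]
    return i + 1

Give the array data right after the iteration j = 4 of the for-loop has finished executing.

pivot = data[6] = 10; i = -1
j=0: data[0]=5 ≤ 10 → i=0, swap data[0],data[0] (no change) → [5, 12, 7, 8, 6, 11, 10]
j=1: data[1]=12 > 10 → no swap
j=2: data[2]=7 ≤ 10 → i=1, swap data[1],data[2] → [5, 7, 12, 8, 6, 11, 10]
j=3: data[3]=8 ≤ 10 → i=2, swap data[2],data[3] → [5, 7, 8, 12, 6, 11, 10]
j=4: data[4]=6 ≤ 10 → i=3, swap data[3],data[4] → [5, 7, 8, 6, 12, 11, 10]
(after j=4) data = [5, 7, 8, 6, 12, 11, 10]

[5, 7, 8, 6, 12, 11, 10]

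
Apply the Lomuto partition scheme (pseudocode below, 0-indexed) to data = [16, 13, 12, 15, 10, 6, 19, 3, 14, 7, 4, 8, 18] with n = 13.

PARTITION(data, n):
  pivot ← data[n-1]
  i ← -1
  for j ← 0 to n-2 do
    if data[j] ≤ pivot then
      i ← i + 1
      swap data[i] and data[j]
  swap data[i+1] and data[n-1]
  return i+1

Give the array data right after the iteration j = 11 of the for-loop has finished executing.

[16, 13, 12, 15, 10, 6, 3, 14, 7, 4, 8, 19, 18]

pivot=18, i=-1
j=0: 16≤18, i=0, swap(0,0) ⇒ [16, 13, 12, 15, 10, 6, 19, 3, 14, 7, 4, 8, 18]
j=1: 13≤18, i=1, swap(1,1) ⇒ [16, 13, 12, 15, 10, 6, 19, 3, 14, 7, 4, 8, 18]
j=2: 12≤18, i=2, swap(2,2) ⇒ [16, 13, 12, 15, 10, 6, 19, 3, 14, 7, 4, 8, 18]
j=3: 15≤18, i=3, swap(3,3) ⇒ [16, 13, 12, 15, 10, 6, 19, 3, 14, 7, 4, 8, 18]
j=4: 10≤18, i=4, swap(4,4) ⇒ [16, 13, 12, 15, 10, 6, 19, 3, 14, 7, 4, 8, 18]
j=5: 6≤18, i=5, swap(5,5) ⇒ [16, 13, 12, 15, 10, 6, 19, 3, 14, 7, 4, 8, 18]
j=6: 19>18, skip
j=7: 3≤18, i=6, swap(6,7) ⇒ [16, 13, 12, 15, 10, 6, 3, 19, 14, 7, 4, 8, 18]
j=8: 14≤18, i=7, swap(7,8) ⇒ [16, 13, 12, 15, 10, 6, 3, 14, 19, 7, 4, 8, 18]
j=9: 7≤18, i=8, swap(8,9) ⇒ [16, 13, 12, 15, 10, 6, 3, 14, 7, 19, 4, 8, 18]
j=10: 4≤18, i=9, swap(9,10) ⇒ [16, 13, 12, 15, 10, 6, 3, 14, 7, 4, 19, 8, 18]
j=11: 8≤18, i=10, swap(10,11) ⇒ [16, 13, 12, 15, 10, 6, 3, 14, 7, 4, 8, 19, 18]
(after j=11) data = [16, 13, 12, 15, 10, 6, 3, 14, 7, 4, 8, 19, 18]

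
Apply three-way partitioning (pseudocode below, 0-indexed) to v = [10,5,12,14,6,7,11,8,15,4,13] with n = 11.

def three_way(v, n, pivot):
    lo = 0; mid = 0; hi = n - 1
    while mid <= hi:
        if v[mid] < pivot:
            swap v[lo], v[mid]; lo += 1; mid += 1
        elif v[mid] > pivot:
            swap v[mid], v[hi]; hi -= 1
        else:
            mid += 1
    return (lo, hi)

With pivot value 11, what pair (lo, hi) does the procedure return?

(6, 6)

pivot = 11; lo=0, mid=0, hi=10
v[mid]=10<11: swap v[0],v[0]; lo=1,mid=1 → [10,5,12,14,6,7,11,8,15,4,13]
v[mid]=5<11: swap v[1],v[1]; lo=2,mid=2 → [10,5,12,14,6,7,11,8,15,4,13]
v[mid]=12>11: swap v[2],v[10]; hi=9 → [10,5,13,14,6,7,11,8,15,4,12]
v[mid]=13>11: swap v[2],v[9]; hi=8 → [10,5,4,14,6,7,11,8,15,13,12]
v[mid]=4<11: swap v[2],v[2]; lo=3,mid=3 → [10,5,4,14,6,7,11,8,15,13,12]
v[mid]=14>11: swap v[3],v[8]; hi=7 → [10,5,4,15,6,7,11,8,14,13,12]
v[mid]=15>11: swap v[3],v[7]; hi=6 → [10,5,4,8,6,7,11,15,14,13,12]
v[mid]=8<11: swap v[3],v[3]; lo=4,mid=4 → [10,5,4,8,6,7,11,15,14,13,12]
v[mid]=6<11: swap v[4],v[4]; lo=5,mid=5 → [10,5,4,8,6,7,11,15,14,13,12]
v[mid]=7<11: swap v[5],v[5]; lo=6,mid=6 → [10,5,4,8,6,7,11,15,14,13,12]
v[mid]=11=11: mid=7
end: lo=6, hi=6; v = [10,5,4,8,6,7,11,15,14,13,12]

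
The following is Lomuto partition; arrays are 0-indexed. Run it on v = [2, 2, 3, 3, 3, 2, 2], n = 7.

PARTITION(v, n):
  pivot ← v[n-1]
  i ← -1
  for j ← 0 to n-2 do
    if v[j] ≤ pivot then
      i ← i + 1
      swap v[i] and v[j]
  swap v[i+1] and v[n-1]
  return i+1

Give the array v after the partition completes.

[2, 2, 2, 2, 3, 3, 3]

pivot=2, i=-1
j=0: 2≤2, i=0, swap(0,0) ⇒ [2, 2, 3, 3, 3, 2, 2]
j=1: 2≤2, i=1, swap(1,1) ⇒ [2, 2, 3, 3, 3, 2, 2]
j=2: 3>2, skip
j=3: 3>2, skip
j=4: 3>2, skip
j=5: 2≤2, i=2, swap(2,5) ⇒ [2, 2, 2, 3, 3, 3, 2]
swap(3,6) ⇒ [2, 2, 2, 2, 3, 3, 3]; return 3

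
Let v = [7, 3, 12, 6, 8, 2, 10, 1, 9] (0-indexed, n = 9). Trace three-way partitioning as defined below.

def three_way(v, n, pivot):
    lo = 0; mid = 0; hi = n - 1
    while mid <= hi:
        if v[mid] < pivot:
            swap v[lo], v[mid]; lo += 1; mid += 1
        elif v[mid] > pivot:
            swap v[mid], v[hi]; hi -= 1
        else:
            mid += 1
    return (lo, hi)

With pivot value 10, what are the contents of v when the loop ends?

pivot = 10; lo=0, mid=0, hi=8
v[mid]=7<10: swap v[0],v[0]; lo=1,mid=1 → [7, 3, 12, 6, 8, 2, 10, 1, 9]
v[mid]=3<10: swap v[1],v[1]; lo=2,mid=2 → [7, 3, 12, 6, 8, 2, 10, 1, 9]
v[mid]=12>10: swap v[2],v[8]; hi=7 → [7, 3, 9, 6, 8, 2, 10, 1, 12]
v[mid]=9<10: swap v[2],v[2]; lo=3,mid=3 → [7, 3, 9, 6, 8, 2, 10, 1, 12]
v[mid]=6<10: swap v[3],v[3]; lo=4,mid=4 → [7, 3, 9, 6, 8, 2, 10, 1, 12]
v[mid]=8<10: swap v[4],v[4]; lo=5,mid=5 → [7, 3, 9, 6, 8, 2, 10, 1, 12]
v[mid]=2<10: swap v[5],v[5]; lo=6,mid=6 → [7, 3, 9, 6, 8, 2, 10, 1, 12]
v[mid]=10=10: mid=7
v[mid]=1<10: swap v[6],v[7]; lo=7,mid=8 → [7, 3, 9, 6, 8, 2, 1, 10, 12]
end: lo=7, hi=7; v = [7, 3, 9, 6, 8, 2, 1, 10, 12]

[7, 3, 9, 6, 8, 2, 1, 10, 12]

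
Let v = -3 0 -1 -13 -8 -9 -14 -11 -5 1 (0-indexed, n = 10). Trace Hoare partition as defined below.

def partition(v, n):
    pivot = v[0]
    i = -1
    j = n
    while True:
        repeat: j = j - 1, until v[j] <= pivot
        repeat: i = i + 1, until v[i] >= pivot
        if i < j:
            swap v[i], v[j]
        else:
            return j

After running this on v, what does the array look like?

-5 -11 -14 -13 -8 -9 -1 0 -3 1

pivot = v[0] = -3; i = -1, j = 10
j→8 (v[8]=-5≤-3), i→0 (v[0]=-3≥-3); i<j, swap → -5 0 -1 -13 -8 -9 -14 -11 -3 1
j→7 (v[7]=-11≤-3), i→1 (v[1]=0≥-3); i<j, swap → -5 -11 -1 -13 -8 -9 -14 0 -3 1
j→6 (v[6]=-14≤-3), i→2 (v[2]=-1≥-3); i<j, swap → -5 -11 -14 -13 -8 -9 -1 0 -3 1
j→5, i→6; i≥j, return j=5. v = -5 -11 -14 -13 -8 -9 -1 0 -3 1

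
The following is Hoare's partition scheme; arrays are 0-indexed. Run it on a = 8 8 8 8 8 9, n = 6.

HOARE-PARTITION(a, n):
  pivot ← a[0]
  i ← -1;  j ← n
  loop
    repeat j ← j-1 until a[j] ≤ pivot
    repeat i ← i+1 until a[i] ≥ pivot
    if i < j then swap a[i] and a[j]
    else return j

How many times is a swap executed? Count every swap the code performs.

2

pivot = a[0] = 8; i = -1, j = 6
j→4 (a[4]=8≤8), i→0 (a[0]=8≥8); i<j, swap → 8 8 8 8 8 9
j→3 (a[3]=8≤8), i→1 (a[1]=8≥8); i<j, swap → 8 8 8 8 8 9
j→2, i→2; i≥j, return j=2. a = 8 8 8 8 8 9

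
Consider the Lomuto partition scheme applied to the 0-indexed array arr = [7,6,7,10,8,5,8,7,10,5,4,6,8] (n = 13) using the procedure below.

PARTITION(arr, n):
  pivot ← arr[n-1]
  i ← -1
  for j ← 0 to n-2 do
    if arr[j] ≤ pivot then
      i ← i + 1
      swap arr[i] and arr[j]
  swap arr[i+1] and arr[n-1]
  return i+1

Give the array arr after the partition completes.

pivot=8, i=-1
j=0: 7≤8, i=0, swap(0,0) ⇒ [7,6,7,10,8,5,8,7,10,5,4,6,8]
j=1: 6≤8, i=1, swap(1,1) ⇒ [7,6,7,10,8,5,8,7,10,5,4,6,8]
j=2: 7≤8, i=2, swap(2,2) ⇒ [7,6,7,10,8,5,8,7,10,5,4,6,8]
j=3: 10>8, skip
j=4: 8≤8, i=3, swap(3,4) ⇒ [7,6,7,8,10,5,8,7,10,5,4,6,8]
j=5: 5≤8, i=4, swap(4,5) ⇒ [7,6,7,8,5,10,8,7,10,5,4,6,8]
j=6: 8≤8, i=5, swap(5,6) ⇒ [7,6,7,8,5,8,10,7,10,5,4,6,8]
j=7: 7≤8, i=6, swap(6,7) ⇒ [7,6,7,8,5,8,7,10,10,5,4,6,8]
j=8: 10>8, skip
j=9: 5≤8, i=7, swap(7,9) ⇒ [7,6,7,8,5,8,7,5,10,10,4,6,8]
j=10: 4≤8, i=8, swap(8,10) ⇒ [7,6,7,8,5,8,7,5,4,10,10,6,8]
j=11: 6≤8, i=9, swap(9,11) ⇒ [7,6,7,8,5,8,7,5,4,6,10,10,8]
swap(10,12) ⇒ [7,6,7,8,5,8,7,5,4,6,8,10,10]; return 10

[7,6,7,8,5,8,7,5,4,6,8,10,10]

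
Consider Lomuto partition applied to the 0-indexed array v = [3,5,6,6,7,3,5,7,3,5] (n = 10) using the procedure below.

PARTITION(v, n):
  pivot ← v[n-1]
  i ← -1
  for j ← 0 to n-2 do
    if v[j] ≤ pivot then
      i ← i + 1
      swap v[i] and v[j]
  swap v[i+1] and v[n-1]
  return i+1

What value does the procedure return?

5

pivot = v[9] = 5; i = -1
j=0: v[0]=3 ≤ 5 → i=0, swap v[0],v[0] (no change) → [3,5,6,6,7,3,5,7,3,5]
j=1: v[1]=5 ≤ 5 → i=1, swap v[1],v[1] (no change) → [3,5,6,6,7,3,5,7,3,5]
j=2: v[2]=6 > 5 → no swap
j=3: v[3]=6 > 5 → no swap
j=4: v[4]=7 > 5 → no swap
j=5: v[5]=3 ≤ 5 → i=2, swap v[2],v[5] → [3,5,3,6,7,6,5,7,3,5]
j=6: v[6]=5 ≤ 5 → i=3, swap v[3],v[6] → [3,5,3,5,7,6,6,7,3,5]
j=7: v[7]=7 > 5 → no swap
j=8: v[8]=3 ≤ 5 → i=4, swap v[4],v[8] → [3,5,3,5,3,6,6,7,7,5]
final swap v[5],v[9] → [3,5,3,5,3,5,6,7,7,6]; return 5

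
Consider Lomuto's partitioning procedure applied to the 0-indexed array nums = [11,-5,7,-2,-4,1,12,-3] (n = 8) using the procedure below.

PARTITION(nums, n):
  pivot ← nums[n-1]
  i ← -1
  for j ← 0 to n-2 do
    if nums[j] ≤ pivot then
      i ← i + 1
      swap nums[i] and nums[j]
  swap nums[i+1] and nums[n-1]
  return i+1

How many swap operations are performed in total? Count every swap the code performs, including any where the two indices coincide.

pivot = nums[7] = -3; i = -1
j=0: nums[0]=11 > -3 → no swap
j=1: nums[1]=-5 ≤ -3 → i=0, swap nums[0],nums[1] → [-5,11,7,-2,-4,1,12,-3]
j=2: nums[2]=7 > -3 → no swap
j=3: nums[3]=-2 > -3 → no swap
j=4: nums[4]=-4 ≤ -3 → i=1, swap nums[1],nums[4] → [-5,-4,7,-2,11,1,12,-3]
j=5: nums[5]=1 > -3 → no swap
j=6: nums[6]=12 > -3 → no swap
final swap nums[2],nums[7] → [-5,-4,-3,-2,11,1,12,7]; return 2

3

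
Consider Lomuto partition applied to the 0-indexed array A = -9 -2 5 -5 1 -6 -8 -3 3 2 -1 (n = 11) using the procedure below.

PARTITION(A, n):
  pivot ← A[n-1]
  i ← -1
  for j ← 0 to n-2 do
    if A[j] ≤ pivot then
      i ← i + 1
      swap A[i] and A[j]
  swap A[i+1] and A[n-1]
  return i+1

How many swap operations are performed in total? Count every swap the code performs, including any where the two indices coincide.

pivot = A[10] = -1; i = -1
j=0: A[0]=-9 ≤ -1 → i=0, swap A[0],A[0] (no change) → -9 -2 5 -5 1 -6 -8 -3 3 2 -1
j=1: A[1]=-2 ≤ -1 → i=1, swap A[1],A[1] (no change) → -9 -2 5 -5 1 -6 -8 -3 3 2 -1
j=2: A[2]=5 > -1 → no swap
j=3: A[3]=-5 ≤ -1 → i=2, swap A[2],A[3] → -9 -2 -5 5 1 -6 -8 -3 3 2 -1
j=4: A[4]=1 > -1 → no swap
j=5: A[5]=-6 ≤ -1 → i=3, swap A[3],A[5] → -9 -2 -5 -6 1 5 -8 -3 3 2 -1
j=6: A[6]=-8 ≤ -1 → i=4, swap A[4],A[6] → -9 -2 -5 -6 -8 5 1 -3 3 2 -1
j=7: A[7]=-3 ≤ -1 → i=5, swap A[5],A[7] → -9 -2 -5 -6 -8 -3 1 5 3 2 -1
j=8: A[8]=3 > -1 → no swap
j=9: A[9]=2 > -1 → no swap
final swap A[6],A[10] → -9 -2 -5 -6 -8 -3 -1 5 3 2 1; return 6

7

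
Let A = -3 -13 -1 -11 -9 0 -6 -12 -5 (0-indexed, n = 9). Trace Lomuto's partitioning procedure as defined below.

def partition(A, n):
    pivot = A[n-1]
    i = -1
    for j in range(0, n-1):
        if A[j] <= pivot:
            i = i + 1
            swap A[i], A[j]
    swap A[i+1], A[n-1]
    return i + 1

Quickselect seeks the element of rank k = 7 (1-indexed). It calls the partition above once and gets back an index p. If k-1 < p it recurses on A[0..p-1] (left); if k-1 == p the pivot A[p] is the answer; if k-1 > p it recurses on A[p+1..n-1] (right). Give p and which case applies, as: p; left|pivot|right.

pivot=-5, i=-1
j=0: -3>-5, skip
j=1: -13≤-5, i=0, swap(0,1) ⇒ -13 -3 -1 -11 -9 0 -6 -12 -5
j=2: -1>-5, skip
j=3: -11≤-5, i=1, swap(1,3) ⇒ -13 -11 -1 -3 -9 0 -6 -12 -5
j=4: -9≤-5, i=2, swap(2,4) ⇒ -13 -11 -9 -3 -1 0 -6 -12 -5
j=5: 0>-5, skip
j=6: -6≤-5, i=3, swap(3,6) ⇒ -13 -11 -9 -6 -1 0 -3 -12 -5
j=7: -12≤-5, i=4, swap(4,7) ⇒ -13 -11 -9 -6 -12 0 -3 -1 -5
swap(5,8) ⇒ -13 -11 -9 -6 -12 -5 -3 -1 0; return 5
p = 5; k-1 = 6 > 5 ⇒ right

5; right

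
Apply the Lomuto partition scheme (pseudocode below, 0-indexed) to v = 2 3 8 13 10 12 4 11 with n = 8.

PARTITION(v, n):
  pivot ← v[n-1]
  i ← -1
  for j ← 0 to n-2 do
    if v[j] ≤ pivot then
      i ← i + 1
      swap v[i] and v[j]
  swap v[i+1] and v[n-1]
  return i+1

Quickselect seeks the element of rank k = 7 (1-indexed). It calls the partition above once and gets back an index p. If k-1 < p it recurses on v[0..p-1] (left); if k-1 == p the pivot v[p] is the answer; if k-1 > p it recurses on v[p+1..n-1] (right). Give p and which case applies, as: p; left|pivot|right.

pivot=11, i=-1
j=0: 2≤11, i=0, swap(0,0) ⇒ 2 3 8 13 10 12 4 11
j=1: 3≤11, i=1, swap(1,1) ⇒ 2 3 8 13 10 12 4 11
j=2: 8≤11, i=2, swap(2,2) ⇒ 2 3 8 13 10 12 4 11
j=3: 13>11, skip
j=4: 10≤11, i=3, swap(3,4) ⇒ 2 3 8 10 13 12 4 11
j=5: 12>11, skip
j=6: 4≤11, i=4, swap(4,6) ⇒ 2 3 8 10 4 12 13 11
swap(5,7) ⇒ 2 3 8 10 4 11 13 12; return 5
p = 5; k-1 = 6 > 5 ⇒ right

5; right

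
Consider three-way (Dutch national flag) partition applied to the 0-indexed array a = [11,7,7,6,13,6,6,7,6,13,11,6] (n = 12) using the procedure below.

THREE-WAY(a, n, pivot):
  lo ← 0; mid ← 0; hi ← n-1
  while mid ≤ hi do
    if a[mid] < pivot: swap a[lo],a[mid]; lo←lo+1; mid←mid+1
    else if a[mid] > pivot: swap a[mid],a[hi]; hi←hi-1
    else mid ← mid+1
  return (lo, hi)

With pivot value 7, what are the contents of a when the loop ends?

lo=0 mid=0 hi=11
11>7: swap(0,11), hi=10 ⇒ [6,7,7,6,13,6,6,7,6,13,11,11]
6<7: swap(0,0), lo=1 mid=1 ⇒ [6,7,7,6,13,6,6,7,6,13,11,11]
7=7: mid=2
7=7: mid=3
6<7: swap(1,3), lo=2 mid=4 ⇒ [6,6,7,7,13,6,6,7,6,13,11,11]
13>7: swap(4,10), hi=9 ⇒ [6,6,7,7,11,6,6,7,6,13,13,11]
11>7: swap(4,9), hi=8 ⇒ [6,6,7,7,13,6,6,7,6,11,13,11]
13>7: swap(4,8), hi=7 ⇒ [6,6,7,7,6,6,6,7,13,11,13,11]
6<7: swap(2,4), lo=3 mid=5 ⇒ [6,6,6,7,7,6,6,7,13,11,13,11]
6<7: swap(3,5), lo=4 mid=6 ⇒ [6,6,6,6,7,7,6,7,13,11,13,11]
6<7: swap(4,6), lo=5 mid=7 ⇒ [6,6,6,6,6,7,7,7,13,11,13,11]
7=7: mid=8
done. lo=5 hi=7; a=[6,6,6,6,6,7,7,7,13,11,13,11]

[6,6,6,6,6,7,7,7,13,11,13,11]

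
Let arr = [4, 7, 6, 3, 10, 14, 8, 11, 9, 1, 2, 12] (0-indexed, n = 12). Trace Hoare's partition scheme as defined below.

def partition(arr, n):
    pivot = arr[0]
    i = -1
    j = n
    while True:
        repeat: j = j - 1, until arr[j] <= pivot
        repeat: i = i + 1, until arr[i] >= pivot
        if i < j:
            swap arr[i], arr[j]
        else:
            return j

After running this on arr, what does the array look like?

[2, 1, 3, 6, 10, 14, 8, 11, 9, 7, 4, 12]

pivot = arr[0] = 4; i = -1, j = 12
j→10 (arr[10]=2≤4), i→0 (arr[0]=4≥4); i<j, swap → [2, 7, 6, 3, 10, 14, 8, 11, 9, 1, 4, 12]
j→9 (arr[9]=1≤4), i→1 (arr[1]=7≥4); i<j, swap → [2, 1, 6, 3, 10, 14, 8, 11, 9, 7, 4, 12]
j→3 (arr[3]=3≤4), i→2 (arr[2]=6≥4); i<j, swap → [2, 1, 3, 6, 10, 14, 8, 11, 9, 7, 4, 12]
j→2, i→3; i≥j, return j=2. arr = [2, 1, 3, 6, 10, 14, 8, 11, 9, 7, 4, 12]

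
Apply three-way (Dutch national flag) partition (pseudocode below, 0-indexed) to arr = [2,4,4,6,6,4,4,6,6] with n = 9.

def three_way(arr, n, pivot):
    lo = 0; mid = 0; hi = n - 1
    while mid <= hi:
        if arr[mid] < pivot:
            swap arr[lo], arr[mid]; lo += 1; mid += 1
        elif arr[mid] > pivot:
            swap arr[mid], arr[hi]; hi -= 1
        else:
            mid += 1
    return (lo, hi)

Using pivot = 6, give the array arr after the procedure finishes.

pivot = 6; lo=0, mid=0, hi=8
arr[mid]=2<6: swap arr[0],arr[0]; lo=1,mid=1 → [2,4,4,6,6,4,4,6,6]
arr[mid]=4<6: swap arr[1],arr[1]; lo=2,mid=2 → [2,4,4,6,6,4,4,6,6]
arr[mid]=4<6: swap arr[2],arr[2]; lo=3,mid=3 → [2,4,4,6,6,4,4,6,6]
arr[mid]=6=6: mid=4
arr[mid]=6=6: mid=5
arr[mid]=4<6: swap arr[3],arr[5]; lo=4,mid=6 → [2,4,4,4,6,6,4,6,6]
arr[mid]=4<6: swap arr[4],arr[6]; lo=5,mid=7 → [2,4,4,4,4,6,6,6,6]
arr[mid]=6=6: mid=8
arr[mid]=6=6: mid=9
end: lo=5, hi=8; arr = [2,4,4,4,4,6,6,6,6]

[2,4,4,4,4,6,6,6,6]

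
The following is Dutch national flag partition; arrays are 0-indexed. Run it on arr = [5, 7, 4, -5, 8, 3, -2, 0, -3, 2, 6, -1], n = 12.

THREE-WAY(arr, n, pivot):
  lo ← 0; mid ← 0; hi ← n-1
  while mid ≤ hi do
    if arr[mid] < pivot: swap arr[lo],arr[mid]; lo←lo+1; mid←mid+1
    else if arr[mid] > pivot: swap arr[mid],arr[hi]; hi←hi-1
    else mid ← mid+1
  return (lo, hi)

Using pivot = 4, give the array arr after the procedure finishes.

lo=0 mid=0 hi=11
5>4: swap(0,11), hi=10 ⇒ [-1, 7, 4, -5, 8, 3, -2, 0, -3, 2, 6, 5]
-1<4: swap(0,0), lo=1 mid=1 ⇒ [-1, 7, 4, -5, 8, 3, -2, 0, -3, 2, 6, 5]
7>4: swap(1,10), hi=9 ⇒ [-1, 6, 4, -5, 8, 3, -2, 0, -3, 2, 7, 5]
6>4: swap(1,9), hi=8 ⇒ [-1, 2, 4, -5, 8, 3, -2, 0, -3, 6, 7, 5]
2<4: swap(1,1), lo=2 mid=2 ⇒ [-1, 2, 4, -5, 8, 3, -2, 0, -3, 6, 7, 5]
4=4: mid=3
-5<4: swap(2,3), lo=3 mid=4 ⇒ [-1, 2, -5, 4, 8, 3, -2, 0, -3, 6, 7, 5]
8>4: swap(4,8), hi=7 ⇒ [-1, 2, -5, 4, -3, 3, -2, 0, 8, 6, 7, 5]
-3<4: swap(3,4), lo=4 mid=5 ⇒ [-1, 2, -5, -3, 4, 3, -2, 0, 8, 6, 7, 5]
3<4: swap(4,5), lo=5 mid=6 ⇒ [-1, 2, -5, -3, 3, 4, -2, 0, 8, 6, 7, 5]
-2<4: swap(5,6), lo=6 mid=7 ⇒ [-1, 2, -5, -3, 3, -2, 4, 0, 8, 6, 7, 5]
0<4: swap(6,7), lo=7 mid=8 ⇒ [-1, 2, -5, -3, 3, -2, 0, 4, 8, 6, 7, 5]
done. lo=7 hi=7; arr=[-1, 2, -5, -3, 3, -2, 0, 4, 8, 6, 7, 5]

[-1, 2, -5, -3, 3, -2, 0, 4, 8, 6, 7, 5]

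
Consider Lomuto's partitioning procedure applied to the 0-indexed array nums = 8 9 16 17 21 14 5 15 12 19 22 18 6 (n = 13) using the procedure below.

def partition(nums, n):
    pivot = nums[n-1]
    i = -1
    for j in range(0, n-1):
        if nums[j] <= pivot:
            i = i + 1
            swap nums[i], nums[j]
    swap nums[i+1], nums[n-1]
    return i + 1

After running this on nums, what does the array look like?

5 6 16 17 21 14 8 15 12 19 22 18 9

pivot = nums[12] = 6; i = -1
j=0: nums[0]=8 > 6 → no swap
j=1: nums[1]=9 > 6 → no swap
j=2: nums[2]=16 > 6 → no swap
j=3: nums[3]=17 > 6 → no swap
j=4: nums[4]=21 > 6 → no swap
j=5: nums[5]=14 > 6 → no swap
j=6: nums[6]=5 ≤ 6 → i=0, swap nums[0],nums[6] → 5 9 16 17 21 14 8 15 12 19 22 18 6
j=7: nums[7]=15 > 6 → no swap
j=8: nums[8]=12 > 6 → no swap
j=9: nums[9]=19 > 6 → no swap
j=10: nums[10]=22 > 6 → no swap
j=11: nums[11]=18 > 6 → no swap
final swap nums[1],nums[12] → 5 6 16 17 21 14 8 15 12 19 22 18 9; return 1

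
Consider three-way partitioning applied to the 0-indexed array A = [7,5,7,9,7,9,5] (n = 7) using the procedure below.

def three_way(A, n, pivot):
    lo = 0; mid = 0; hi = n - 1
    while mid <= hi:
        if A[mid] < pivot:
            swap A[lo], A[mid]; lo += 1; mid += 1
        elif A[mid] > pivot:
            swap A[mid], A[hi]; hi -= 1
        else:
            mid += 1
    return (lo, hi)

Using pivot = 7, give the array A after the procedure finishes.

[5,5,7,7,7,9,9]

lo=0 mid=0 hi=6
7=7: mid=1
5<7: swap(0,1), lo=1 mid=2 ⇒ [5,7,7,9,7,9,5]
7=7: mid=3
9>7: swap(3,6), hi=5 ⇒ [5,7,7,5,7,9,9]
5<7: swap(1,3), lo=2 mid=4 ⇒ [5,5,7,7,7,9,9]
7=7: mid=5
9>7: swap(5,5), hi=4 ⇒ [5,5,7,7,7,9,9]
done. lo=2 hi=4; A=[5,5,7,7,7,9,9]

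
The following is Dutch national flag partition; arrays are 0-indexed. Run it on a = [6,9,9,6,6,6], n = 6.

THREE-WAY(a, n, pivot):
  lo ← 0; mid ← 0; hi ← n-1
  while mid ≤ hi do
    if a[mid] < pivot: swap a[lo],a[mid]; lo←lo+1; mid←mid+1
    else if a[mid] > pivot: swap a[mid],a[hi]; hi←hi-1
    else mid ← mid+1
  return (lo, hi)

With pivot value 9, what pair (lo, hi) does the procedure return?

(4, 5)

pivot = 9; lo=0, mid=0, hi=5
a[mid]=6<9: swap a[0],a[0]; lo=1,mid=1 → [6,9,9,6,6,6]
a[mid]=9=9: mid=2
a[mid]=9=9: mid=3
a[mid]=6<9: swap a[1],a[3]; lo=2,mid=4 → [6,6,9,9,6,6]
a[mid]=6<9: swap a[2],a[4]; lo=3,mid=5 → [6,6,6,9,9,6]
a[mid]=6<9: swap a[3],a[5]; lo=4,mid=6 → [6,6,6,6,9,9]
end: lo=4, hi=5; a = [6,6,6,6,9,9]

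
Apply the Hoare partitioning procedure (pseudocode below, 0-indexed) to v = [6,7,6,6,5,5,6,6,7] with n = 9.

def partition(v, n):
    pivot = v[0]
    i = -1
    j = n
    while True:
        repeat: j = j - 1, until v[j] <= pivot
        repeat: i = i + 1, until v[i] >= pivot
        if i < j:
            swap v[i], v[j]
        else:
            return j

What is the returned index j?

3

pivot = v[0] = 6; i = -1, j = 9
j→7 (v[7]=6≤6), i→0 (v[0]=6≥6); i<j, swap → [6,7,6,6,5,5,6,6,7]
j→6 (v[6]=6≤6), i→1 (v[1]=7≥6); i<j, swap → [6,6,6,6,5,5,7,6,7]
j→5 (v[5]=5≤6), i→2 (v[2]=6≥6); i<j, swap → [6,6,5,6,5,6,7,6,7]
j→4 (v[4]=5≤6), i→3 (v[3]=6≥6); i<j, swap → [6,6,5,5,6,6,7,6,7]
j→3, i→4; i≥j, return j=3. v = [6,6,5,5,6,6,7,6,7]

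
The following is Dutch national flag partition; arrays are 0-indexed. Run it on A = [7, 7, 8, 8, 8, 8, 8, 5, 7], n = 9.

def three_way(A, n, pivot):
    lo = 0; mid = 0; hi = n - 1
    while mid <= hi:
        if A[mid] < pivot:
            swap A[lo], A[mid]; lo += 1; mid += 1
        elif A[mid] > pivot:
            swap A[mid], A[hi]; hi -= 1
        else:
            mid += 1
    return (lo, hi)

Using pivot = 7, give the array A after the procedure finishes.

lo=0 mid=0 hi=8
7=7: mid=1
7=7: mid=2
8>7: swap(2,8), hi=7 ⇒ [7, 7, 7, 8, 8, 8, 8, 5, 8]
7=7: mid=3
8>7: swap(3,7), hi=6 ⇒ [7, 7, 7, 5, 8, 8, 8, 8, 8]
5<7: swap(0,3), lo=1 mid=4 ⇒ [5, 7, 7, 7, 8, 8, 8, 8, 8]
8>7: swap(4,6), hi=5 ⇒ [5, 7, 7, 7, 8, 8, 8, 8, 8]
8>7: swap(4,5), hi=4 ⇒ [5, 7, 7, 7, 8, 8, 8, 8, 8]
8>7: swap(4,4), hi=3 ⇒ [5, 7, 7, 7, 8, 8, 8, 8, 8]
done. lo=1 hi=3; A=[5, 7, 7, 7, 8, 8, 8, 8, 8]

[5, 7, 7, 7, 8, 8, 8, 8, 8]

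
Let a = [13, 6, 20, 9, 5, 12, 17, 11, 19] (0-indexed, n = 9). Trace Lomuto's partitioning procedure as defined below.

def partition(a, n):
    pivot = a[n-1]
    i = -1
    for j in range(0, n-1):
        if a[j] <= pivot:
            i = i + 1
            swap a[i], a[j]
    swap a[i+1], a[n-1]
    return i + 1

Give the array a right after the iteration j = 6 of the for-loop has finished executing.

[13, 6, 9, 5, 12, 17, 20, 11, 19]

pivot = a[8] = 19; i = -1
j=0: a[0]=13 ≤ 19 → i=0, swap a[0],a[0] (no change) → [13, 6, 20, 9, 5, 12, 17, 11, 19]
j=1: a[1]=6 ≤ 19 → i=1, swap a[1],a[1] (no change) → [13, 6, 20, 9, 5, 12, 17, 11, 19]
j=2: a[2]=20 > 19 → no swap
j=3: a[3]=9 ≤ 19 → i=2, swap a[2],a[3] → [13, 6, 9, 20, 5, 12, 17, 11, 19]
j=4: a[4]=5 ≤ 19 → i=3, swap a[3],a[4] → [13, 6, 9, 5, 20, 12, 17, 11, 19]
j=5: a[5]=12 ≤ 19 → i=4, swap a[4],a[5] → [13, 6, 9, 5, 12, 20, 17, 11, 19]
j=6: a[6]=17 ≤ 19 → i=5, swap a[5],a[6] → [13, 6, 9, 5, 12, 17, 20, 11, 19]
(after j=6) a = [13, 6, 9, 5, 12, 17, 20, 11, 19]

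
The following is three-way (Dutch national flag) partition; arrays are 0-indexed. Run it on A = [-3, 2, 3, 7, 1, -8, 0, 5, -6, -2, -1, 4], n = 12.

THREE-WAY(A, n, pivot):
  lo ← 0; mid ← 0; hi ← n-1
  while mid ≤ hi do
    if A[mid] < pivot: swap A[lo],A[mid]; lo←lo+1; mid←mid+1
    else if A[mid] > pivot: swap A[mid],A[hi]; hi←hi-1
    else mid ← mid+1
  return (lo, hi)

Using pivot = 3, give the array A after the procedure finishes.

lo=0 mid=0 hi=11
-3<3: swap(0,0), lo=1 mid=1 ⇒ [-3, 2, 3, 7, 1, -8, 0, 5, -6, -2, -1, 4]
2<3: swap(1,1), lo=2 mid=2 ⇒ [-3, 2, 3, 7, 1, -8, 0, 5, -6, -2, -1, 4]
3=3: mid=3
7>3: swap(3,11), hi=10 ⇒ [-3, 2, 3, 4, 1, -8, 0, 5, -6, -2, -1, 7]
4>3: swap(3,10), hi=9 ⇒ [-3, 2, 3, -1, 1, -8, 0, 5, -6, -2, 4, 7]
-1<3: swap(2,3), lo=3 mid=4 ⇒ [-3, 2, -1, 3, 1, -8, 0, 5, -6, -2, 4, 7]
1<3: swap(3,4), lo=4 mid=5 ⇒ [-3, 2, -1, 1, 3, -8, 0, 5, -6, -2, 4, 7]
-8<3: swap(4,5), lo=5 mid=6 ⇒ [-3, 2, -1, 1, -8, 3, 0, 5, -6, -2, 4, 7]
0<3: swap(5,6), lo=6 mid=7 ⇒ [-3, 2, -1, 1, -8, 0, 3, 5, -6, -2, 4, 7]
5>3: swap(7,9), hi=8 ⇒ [-3, 2, -1, 1, -8, 0, 3, -2, -6, 5, 4, 7]
-2<3: swap(6,7), lo=7 mid=8 ⇒ [-3, 2, -1, 1, -8, 0, -2, 3, -6, 5, 4, 7]
-6<3: swap(7,8), lo=8 mid=9 ⇒ [-3, 2, -1, 1, -8, 0, -2, -6, 3, 5, 4, 7]
done. lo=8 hi=8; A=[-3, 2, -1, 1, -8, 0, -2, -6, 3, 5, 4, 7]

[-3, 2, -1, 1, -8, 0, -2, -6, 3, 5, 4, 7]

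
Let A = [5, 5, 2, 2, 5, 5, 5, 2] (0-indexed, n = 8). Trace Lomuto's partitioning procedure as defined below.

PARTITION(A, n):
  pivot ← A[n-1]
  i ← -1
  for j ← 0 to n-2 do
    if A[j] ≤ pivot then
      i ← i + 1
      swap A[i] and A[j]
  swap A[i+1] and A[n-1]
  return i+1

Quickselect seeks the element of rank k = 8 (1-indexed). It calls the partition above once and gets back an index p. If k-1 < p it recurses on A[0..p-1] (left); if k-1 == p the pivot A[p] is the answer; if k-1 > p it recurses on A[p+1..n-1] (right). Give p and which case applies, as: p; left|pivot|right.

pivot = A[7] = 2; i = -1
j=0: A[0]=5 > 2 → no swap
j=1: A[1]=5 > 2 → no swap
j=2: A[2]=2 ≤ 2 → i=0, swap A[0],A[2] → [2, 5, 5, 2, 5, 5, 5, 2]
j=3: A[3]=2 ≤ 2 → i=1, swap A[1],A[3] → [2, 2, 5, 5, 5, 5, 5, 2]
j=4: A[4]=5 > 2 → no swap
j=5: A[5]=5 > 2 → no swap
j=6: A[6]=5 > 2 → no swap
final swap A[2],A[7] → [2, 2, 2, 5, 5, 5, 5, 5]; return 2
p = 2; k-1 = 7 > 2 ⇒ right

2; right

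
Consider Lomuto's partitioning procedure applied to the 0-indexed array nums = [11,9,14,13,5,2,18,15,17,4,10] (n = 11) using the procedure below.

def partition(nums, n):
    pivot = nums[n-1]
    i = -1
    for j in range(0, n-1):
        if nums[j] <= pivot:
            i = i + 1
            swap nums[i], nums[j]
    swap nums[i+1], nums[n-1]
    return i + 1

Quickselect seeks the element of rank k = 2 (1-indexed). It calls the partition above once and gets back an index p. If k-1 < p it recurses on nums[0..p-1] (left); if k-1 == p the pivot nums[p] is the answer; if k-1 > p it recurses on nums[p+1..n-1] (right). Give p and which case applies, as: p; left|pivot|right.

4; left

pivot=10, i=-1
j=0: 11>10, skip
j=1: 9≤10, i=0, swap(0,1) ⇒ [9,11,14,13,5,2,18,15,17,4,10]
j=2: 14>10, skip
j=3: 13>10, skip
j=4: 5≤10, i=1, swap(1,4) ⇒ [9,5,14,13,11,2,18,15,17,4,10]
j=5: 2≤10, i=2, swap(2,5) ⇒ [9,5,2,13,11,14,18,15,17,4,10]
j=6: 18>10, skip
j=7: 15>10, skip
j=8: 17>10, skip
j=9: 4≤10, i=3, swap(3,9) ⇒ [9,5,2,4,11,14,18,15,17,13,10]
swap(4,10) ⇒ [9,5,2,4,10,14,18,15,17,13,11]; return 4
p = 4; k-1 = 1 < 4 ⇒ left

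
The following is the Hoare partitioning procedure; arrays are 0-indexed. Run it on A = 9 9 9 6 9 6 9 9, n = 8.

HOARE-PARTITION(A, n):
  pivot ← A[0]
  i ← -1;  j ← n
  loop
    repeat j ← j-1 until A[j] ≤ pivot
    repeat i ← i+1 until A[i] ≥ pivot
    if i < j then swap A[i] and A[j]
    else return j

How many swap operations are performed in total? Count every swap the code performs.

pivot = A[0] = 9; i = -1, j = 8
j→7 (A[7]=9≤9), i→0 (A[0]=9≥9); i<j, swap → 9 9 9 6 9 6 9 9
j→6 (A[6]=9≤9), i→1 (A[1]=9≥9); i<j, swap → 9 9 9 6 9 6 9 9
j→5 (A[5]=6≤9), i→2 (A[2]=9≥9); i<j, swap → 9 9 6 6 9 9 9 9
j→4, i→4; i≥j, return j=4. A = 9 9 6 6 9 9 9 9

3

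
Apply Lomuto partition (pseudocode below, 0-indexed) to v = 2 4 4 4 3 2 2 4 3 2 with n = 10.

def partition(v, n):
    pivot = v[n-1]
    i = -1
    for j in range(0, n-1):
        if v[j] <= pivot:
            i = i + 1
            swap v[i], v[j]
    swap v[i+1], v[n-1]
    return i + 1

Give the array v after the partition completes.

pivot = v[9] = 2; i = -1
j=0: v[0]=2 ≤ 2 → i=0, swap v[0],v[0] (no change) → 2 4 4 4 3 2 2 4 3 2
j=1: v[1]=4 > 2 → no swap
j=2: v[2]=4 > 2 → no swap
j=3: v[3]=4 > 2 → no swap
j=4: v[4]=3 > 2 → no swap
j=5: v[5]=2 ≤ 2 → i=1, swap v[1],v[5] → 2 2 4 4 3 4 2 4 3 2
j=6: v[6]=2 ≤ 2 → i=2, swap v[2],v[6] → 2 2 2 4 3 4 4 4 3 2
j=7: v[7]=4 > 2 → no swap
j=8: v[8]=3 > 2 → no swap
final swap v[3],v[9] → 2 2 2 2 3 4 4 4 3 4; return 3

2 2 2 2 3 4 4 4 3 4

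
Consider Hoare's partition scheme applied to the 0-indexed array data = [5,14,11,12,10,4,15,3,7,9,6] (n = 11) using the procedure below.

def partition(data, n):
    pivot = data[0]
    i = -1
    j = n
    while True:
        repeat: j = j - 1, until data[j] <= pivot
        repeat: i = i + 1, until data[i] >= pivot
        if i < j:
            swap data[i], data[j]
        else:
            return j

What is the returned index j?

pivot=5
j stops at 7 (3), i stops at 0 (5); swap ⇒ [3,14,11,12,10,4,15,5,7,9,6]
j stops at 5 (4), i stops at 1 (14); swap ⇒ [3,4,11,12,10,14,15,5,7,9,6]
j stops at 1, i stops at 2; i≥j ⇒ return 1. data=[3,4,11,12,10,14,15,5,7,9,6]

1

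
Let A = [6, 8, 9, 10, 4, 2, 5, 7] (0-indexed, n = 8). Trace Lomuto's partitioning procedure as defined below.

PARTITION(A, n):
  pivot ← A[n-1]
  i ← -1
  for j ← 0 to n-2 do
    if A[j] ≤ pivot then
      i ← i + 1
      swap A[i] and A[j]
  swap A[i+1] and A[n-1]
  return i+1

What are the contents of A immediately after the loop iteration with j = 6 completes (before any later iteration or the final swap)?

[6, 4, 2, 5, 8, 9, 10, 7]

pivot = A[7] = 7; i = -1
j=0: A[0]=6 ≤ 7 → i=0, swap A[0],A[0] (no change) → [6, 8, 9, 10, 4, 2, 5, 7]
j=1: A[1]=8 > 7 → no swap
j=2: A[2]=9 > 7 → no swap
j=3: A[3]=10 > 7 → no swap
j=4: A[4]=4 ≤ 7 → i=1, swap A[1],A[4] → [6, 4, 9, 10, 8, 2, 5, 7]
j=5: A[5]=2 ≤ 7 → i=2, swap A[2],A[5] → [6, 4, 2, 10, 8, 9, 5, 7]
j=6: A[6]=5 ≤ 7 → i=3, swap A[3],A[6] → [6, 4, 2, 5, 8, 9, 10, 7]
(after j=6) A = [6, 4, 2, 5, 8, 9, 10, 7]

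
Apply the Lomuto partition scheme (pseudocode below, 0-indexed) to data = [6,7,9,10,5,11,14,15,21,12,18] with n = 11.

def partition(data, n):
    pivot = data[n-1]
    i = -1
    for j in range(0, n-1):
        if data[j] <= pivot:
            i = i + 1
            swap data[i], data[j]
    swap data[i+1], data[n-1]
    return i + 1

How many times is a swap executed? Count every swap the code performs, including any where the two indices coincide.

10

pivot = data[10] = 18; i = -1
j=0: data[0]=6 ≤ 18 → i=0, swap data[0],data[0] (no change) → [6,7,9,10,5,11,14,15,21,12,18]
j=1: data[1]=7 ≤ 18 → i=1, swap data[1],data[1] (no change) → [6,7,9,10,5,11,14,15,21,12,18]
j=2: data[2]=9 ≤ 18 → i=2, swap data[2],data[2] (no change) → [6,7,9,10,5,11,14,15,21,12,18]
j=3: data[3]=10 ≤ 18 → i=3, swap data[3],data[3] (no change) → [6,7,9,10,5,11,14,15,21,12,18]
j=4: data[4]=5 ≤ 18 → i=4, swap data[4],data[4] (no change) → [6,7,9,10,5,11,14,15,21,12,18]
j=5: data[5]=11 ≤ 18 → i=5, swap data[5],data[5] (no change) → [6,7,9,10,5,11,14,15,21,12,18]
j=6: data[6]=14 ≤ 18 → i=6, swap data[6],data[6] (no change) → [6,7,9,10,5,11,14,15,21,12,18]
j=7: data[7]=15 ≤ 18 → i=7, swap data[7],data[7] (no change) → [6,7,9,10,5,11,14,15,21,12,18]
j=8: data[8]=21 > 18 → no swap
j=9: data[9]=12 ≤ 18 → i=8, swap data[8],data[9] → [6,7,9,10,5,11,14,15,12,21,18]
final swap data[9],data[10] → [6,7,9,10,5,11,14,15,12,18,21]; return 9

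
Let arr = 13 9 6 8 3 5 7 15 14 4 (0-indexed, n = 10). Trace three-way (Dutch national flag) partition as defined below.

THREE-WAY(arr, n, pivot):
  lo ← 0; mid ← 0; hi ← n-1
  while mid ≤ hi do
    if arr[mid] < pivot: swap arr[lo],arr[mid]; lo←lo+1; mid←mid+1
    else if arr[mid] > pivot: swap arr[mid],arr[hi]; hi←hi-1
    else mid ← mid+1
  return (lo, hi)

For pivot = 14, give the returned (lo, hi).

pivot = 14; lo=0, mid=0, hi=9
arr[mid]=13<14: swap arr[0],arr[0]; lo=1,mid=1 → 13 9 6 8 3 5 7 15 14 4
arr[mid]=9<14: swap arr[1],arr[1]; lo=2,mid=2 → 13 9 6 8 3 5 7 15 14 4
arr[mid]=6<14: swap arr[2],arr[2]; lo=3,mid=3 → 13 9 6 8 3 5 7 15 14 4
arr[mid]=8<14: swap arr[3],arr[3]; lo=4,mid=4 → 13 9 6 8 3 5 7 15 14 4
arr[mid]=3<14: swap arr[4],arr[4]; lo=5,mid=5 → 13 9 6 8 3 5 7 15 14 4
arr[mid]=5<14: swap arr[5],arr[5]; lo=6,mid=6 → 13 9 6 8 3 5 7 15 14 4
arr[mid]=7<14: swap arr[6],arr[6]; lo=7,mid=7 → 13 9 6 8 3 5 7 15 14 4
arr[mid]=15>14: swap arr[7],arr[9]; hi=8 → 13 9 6 8 3 5 7 4 14 15
arr[mid]=4<14: swap arr[7],arr[7]; lo=8,mid=8 → 13 9 6 8 3 5 7 4 14 15
arr[mid]=14=14: mid=9
end: lo=8, hi=8; arr = 13 9 6 8 3 5 7 4 14 15

(8, 8)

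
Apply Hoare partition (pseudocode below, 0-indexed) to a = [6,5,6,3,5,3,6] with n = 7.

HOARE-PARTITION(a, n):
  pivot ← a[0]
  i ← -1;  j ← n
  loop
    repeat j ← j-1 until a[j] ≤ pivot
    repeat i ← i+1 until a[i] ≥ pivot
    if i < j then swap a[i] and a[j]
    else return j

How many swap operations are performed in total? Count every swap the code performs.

2

pivot = a[0] = 6; i = -1, j = 7
j→6 (a[6]=6≤6), i→0 (a[0]=6≥6); i<j, swap → [6,5,6,3,5,3,6]
j→5 (a[5]=3≤6), i→2 (a[2]=6≥6); i<j, swap → [6,5,3,3,5,6,6]
j→4, i→5; i≥j, return j=4. a = [6,5,3,3,5,6,6]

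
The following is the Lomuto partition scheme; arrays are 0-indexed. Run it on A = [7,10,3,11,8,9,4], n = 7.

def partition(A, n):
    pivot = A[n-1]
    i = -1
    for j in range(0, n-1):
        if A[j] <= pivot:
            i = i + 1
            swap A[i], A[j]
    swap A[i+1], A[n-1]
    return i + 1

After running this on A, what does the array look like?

[3,4,7,11,8,9,10]

pivot=4, i=-1
j=0: 7>4, skip
j=1: 10>4, skip
j=2: 3≤4, i=0, swap(0,2) ⇒ [3,10,7,11,8,9,4]
j=3: 11>4, skip
j=4: 8>4, skip
j=5: 9>4, skip
swap(1,6) ⇒ [3,4,7,11,8,9,10]; return 1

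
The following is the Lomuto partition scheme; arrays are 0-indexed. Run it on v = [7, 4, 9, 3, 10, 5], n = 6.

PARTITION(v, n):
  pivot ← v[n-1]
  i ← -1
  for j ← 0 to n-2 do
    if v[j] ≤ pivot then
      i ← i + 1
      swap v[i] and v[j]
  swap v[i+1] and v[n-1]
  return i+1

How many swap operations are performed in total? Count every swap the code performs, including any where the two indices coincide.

pivot=5, i=-1
j=0: 7>5, skip
j=1: 4≤5, i=0, swap(0,1) ⇒ [4, 7, 9, 3, 10, 5]
j=2: 9>5, skip
j=3: 3≤5, i=1, swap(1,3) ⇒ [4, 3, 9, 7, 10, 5]
j=4: 10>5, skip
swap(2,5) ⇒ [4, 3, 5, 7, 10, 9]; return 2

3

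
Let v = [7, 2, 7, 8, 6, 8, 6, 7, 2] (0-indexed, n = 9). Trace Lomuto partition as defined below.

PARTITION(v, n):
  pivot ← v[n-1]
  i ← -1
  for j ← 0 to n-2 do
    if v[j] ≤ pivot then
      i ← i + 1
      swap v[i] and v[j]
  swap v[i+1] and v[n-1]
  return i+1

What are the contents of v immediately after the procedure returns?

[2, 2, 7, 8, 6, 8, 6, 7, 7]

pivot = v[8] = 2; i = -1
j=0: v[0]=7 > 2 → no swap
j=1: v[1]=2 ≤ 2 → i=0, swap v[0],v[1] → [2, 7, 7, 8, 6, 8, 6, 7, 2]
j=2: v[2]=7 > 2 → no swap
j=3: v[3]=8 > 2 → no swap
j=4: v[4]=6 > 2 → no swap
j=5: v[5]=8 > 2 → no swap
j=6: v[6]=6 > 2 → no swap
j=7: v[7]=7 > 2 → no swap
final swap v[1],v[8] → [2, 2, 7, 8, 6, 8, 6, 7, 7]; return 1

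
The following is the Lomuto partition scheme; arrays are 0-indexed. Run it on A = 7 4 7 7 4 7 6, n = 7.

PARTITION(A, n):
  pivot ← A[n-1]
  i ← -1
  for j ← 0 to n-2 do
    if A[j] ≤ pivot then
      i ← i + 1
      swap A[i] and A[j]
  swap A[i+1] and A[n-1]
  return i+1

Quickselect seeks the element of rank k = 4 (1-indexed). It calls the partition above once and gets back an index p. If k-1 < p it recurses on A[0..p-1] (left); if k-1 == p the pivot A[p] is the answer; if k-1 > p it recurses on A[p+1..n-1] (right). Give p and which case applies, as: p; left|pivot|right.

pivot = A[6] = 6; i = -1
j=0: A[0]=7 > 6 → no swap
j=1: A[1]=4 ≤ 6 → i=0, swap A[0],A[1] → 4 7 7 7 4 7 6
j=2: A[2]=7 > 6 → no swap
j=3: A[3]=7 > 6 → no swap
j=4: A[4]=4 ≤ 6 → i=1, swap A[1],A[4] → 4 4 7 7 7 7 6
j=5: A[5]=7 > 6 → no swap
final swap A[2],A[6] → 4 4 6 7 7 7 7; return 2
p = 2; k-1 = 3 > 2 ⇒ right

2; right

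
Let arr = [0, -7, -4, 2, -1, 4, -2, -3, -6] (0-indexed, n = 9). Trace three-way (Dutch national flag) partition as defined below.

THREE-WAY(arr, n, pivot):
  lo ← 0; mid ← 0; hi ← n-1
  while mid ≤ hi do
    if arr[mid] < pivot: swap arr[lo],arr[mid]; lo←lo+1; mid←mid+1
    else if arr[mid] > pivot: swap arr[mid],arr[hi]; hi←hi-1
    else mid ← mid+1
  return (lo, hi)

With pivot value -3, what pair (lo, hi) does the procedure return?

(3, 3)

pivot = -3; lo=0, mid=0, hi=8
arr[mid]=0>-3: swap arr[0],arr[8]; hi=7 → [-6, -7, -4, 2, -1, 4, -2, -3, 0]
arr[mid]=-6<-3: swap arr[0],arr[0]; lo=1,mid=1 → [-6, -7, -4, 2, -1, 4, -2, -3, 0]
arr[mid]=-7<-3: swap arr[1],arr[1]; lo=2,mid=2 → [-6, -7, -4, 2, -1, 4, -2, -3, 0]
arr[mid]=-4<-3: swap arr[2],arr[2]; lo=3,mid=3 → [-6, -7, -4, 2, -1, 4, -2, -3, 0]
arr[mid]=2>-3: swap arr[3],arr[7]; hi=6 → [-6, -7, -4, -3, -1, 4, -2, 2, 0]
arr[mid]=-3=-3: mid=4
arr[mid]=-1>-3: swap arr[4],arr[6]; hi=5 → [-6, -7, -4, -3, -2, 4, -1, 2, 0]
arr[mid]=-2>-3: swap arr[4],arr[5]; hi=4 → [-6, -7, -4, -3, 4, -2, -1, 2, 0]
arr[mid]=4>-3: swap arr[4],arr[4]; hi=3 → [-6, -7, -4, -3, 4, -2, -1, 2, 0]
end: lo=3, hi=3; arr = [-6, -7, -4, -3, 4, -2, -1, 2, 0]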